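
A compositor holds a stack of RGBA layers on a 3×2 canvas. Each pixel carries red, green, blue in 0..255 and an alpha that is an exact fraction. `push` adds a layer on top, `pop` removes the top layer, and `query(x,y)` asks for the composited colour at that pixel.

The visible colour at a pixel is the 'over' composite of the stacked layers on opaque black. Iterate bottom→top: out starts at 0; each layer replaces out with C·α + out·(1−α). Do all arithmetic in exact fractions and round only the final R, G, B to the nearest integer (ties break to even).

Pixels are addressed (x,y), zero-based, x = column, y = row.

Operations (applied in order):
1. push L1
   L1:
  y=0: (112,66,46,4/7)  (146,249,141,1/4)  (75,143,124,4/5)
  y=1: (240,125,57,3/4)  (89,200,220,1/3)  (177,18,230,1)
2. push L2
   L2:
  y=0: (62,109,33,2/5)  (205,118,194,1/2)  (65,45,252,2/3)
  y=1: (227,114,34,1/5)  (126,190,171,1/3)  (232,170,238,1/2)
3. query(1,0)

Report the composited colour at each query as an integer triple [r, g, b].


query (1,0) [L1,L2] — begin 0,0,0
after L1 α=1/4: [73/2, 249/4, 141/4]
after L2 α=1/2: [483/4, 721/8, 917/8]
= [121, 90, 115]


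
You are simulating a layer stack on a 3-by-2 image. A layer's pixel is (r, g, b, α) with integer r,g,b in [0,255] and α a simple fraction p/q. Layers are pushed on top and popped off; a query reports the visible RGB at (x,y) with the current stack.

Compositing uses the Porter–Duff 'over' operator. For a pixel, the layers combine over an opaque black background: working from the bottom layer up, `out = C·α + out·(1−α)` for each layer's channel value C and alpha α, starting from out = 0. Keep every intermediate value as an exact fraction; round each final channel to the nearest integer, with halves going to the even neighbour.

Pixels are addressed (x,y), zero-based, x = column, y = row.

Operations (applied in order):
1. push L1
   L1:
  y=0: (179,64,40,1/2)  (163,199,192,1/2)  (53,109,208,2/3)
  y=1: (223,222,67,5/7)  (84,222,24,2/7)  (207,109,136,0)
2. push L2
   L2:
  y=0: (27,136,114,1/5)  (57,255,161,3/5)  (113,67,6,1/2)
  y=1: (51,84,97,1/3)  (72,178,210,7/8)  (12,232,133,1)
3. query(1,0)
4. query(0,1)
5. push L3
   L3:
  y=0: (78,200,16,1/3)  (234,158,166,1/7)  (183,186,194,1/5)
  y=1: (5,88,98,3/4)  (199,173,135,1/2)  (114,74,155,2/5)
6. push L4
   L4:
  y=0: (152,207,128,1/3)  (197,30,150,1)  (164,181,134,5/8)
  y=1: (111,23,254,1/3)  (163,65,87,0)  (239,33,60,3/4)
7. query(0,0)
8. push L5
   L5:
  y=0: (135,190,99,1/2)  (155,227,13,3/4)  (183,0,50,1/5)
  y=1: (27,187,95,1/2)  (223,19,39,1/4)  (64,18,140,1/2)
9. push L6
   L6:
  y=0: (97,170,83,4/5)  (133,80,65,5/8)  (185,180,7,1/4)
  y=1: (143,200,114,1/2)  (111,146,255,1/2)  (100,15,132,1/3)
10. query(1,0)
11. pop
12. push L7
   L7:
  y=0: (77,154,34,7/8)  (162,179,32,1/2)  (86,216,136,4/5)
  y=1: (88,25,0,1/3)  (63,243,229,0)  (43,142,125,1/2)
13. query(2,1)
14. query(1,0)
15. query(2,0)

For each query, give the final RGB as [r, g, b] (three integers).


query (1,0) [L1,L2] — begin 0,0,0
after L1 α=1/2: [163/2, 199/2, 96]
after L2 α=3/5: [334/5, 964/5, 135]
rounded: [67, 193, 135]

query (0,1) [L1,L2] — begin 0,0,0
after L1 α=5/7: [1115/7, 1110/7, 335/7]
after L2 α=1/3: [2587/21, 936/7, 1349/21]
rounded: [123, 134, 64]

query (0,0) [L1,L2,L3,L4] — begin 0,0,0
after L1 α=1/2: [179/2, 32, 20]
after L2 α=1/5: [77, 264/5, 194/5]
after L3 α=1/3: [232/3, 1528/15, 156/5]
after L4 α=1/3: [920/9, 6161/45, 952/15]
→ [102, 137, 63]

query (1,0) [L1,L2,L3,L4,L5,L6] — begin 0,0,0
L1 α=1/2: [163/2, 199/2, 96]
L2 α=3/5: [334/5, 964/5, 135]
L3 α=1/7: [3174/35, 6574/35, 976/7]
L4 α=1: [197, 30, 150]
L5 α=3/4: [331/2, 711/4, 189/4]
L6 α=5/8: [2323/16, 3733/32, 1867/32]
rounded: [145, 117, 58]

(2,1) stack=L1,L2,L3,L4,L5,L7; from [0,0,0]:
L1 α=0: [0, 0, 0]
L2 α=1: [12, 232, 133]
L3 α=2/5: [264/5, 844/5, 709/5]
L4 α=3/4: [3849/20, 1339/20, 1609/20]
L5 α=1/2: [5129/40, 1699/40, 4409/40]
L7 α=1/2: [6849/80, 7379/80, 9409/80]
rounded: [86, 92, 118]

at x=1,y=0 over L1,L2,L3,L4,L5,L7:
+L1 (α=1/2) → [163/2, 199/2, 96]
+L2 (α=3/5) → [334/5, 964/5, 135]
+L3 (α=1/7) → [3174/35, 6574/35, 976/7]
+L4 (α=1) → [197, 30, 150]
+L5 (α=3/4) → [331/2, 711/4, 189/4]
+L7 (α=1/2) → [655/4, 1427/8, 317/8]
rounded: [164, 178, 40]

at x=2,y=0 over L1,L2,L3,L4,L5,L7:
after L1 α=2/3: [106/3, 218/3, 416/3]
after L2 α=1/2: [445/6, 419/6, 217/3]
after L3 α=1/5: [1439/15, 1396/15, 290/3]
after L4 α=5/8: [5539/40, 5921/40, 120]
after L5 α=1/5: [7369/50, 5921/50, 106]
after L7 α=4/5: [24569/250, 49121/250, 130]
rounded: [98, 196, 130]


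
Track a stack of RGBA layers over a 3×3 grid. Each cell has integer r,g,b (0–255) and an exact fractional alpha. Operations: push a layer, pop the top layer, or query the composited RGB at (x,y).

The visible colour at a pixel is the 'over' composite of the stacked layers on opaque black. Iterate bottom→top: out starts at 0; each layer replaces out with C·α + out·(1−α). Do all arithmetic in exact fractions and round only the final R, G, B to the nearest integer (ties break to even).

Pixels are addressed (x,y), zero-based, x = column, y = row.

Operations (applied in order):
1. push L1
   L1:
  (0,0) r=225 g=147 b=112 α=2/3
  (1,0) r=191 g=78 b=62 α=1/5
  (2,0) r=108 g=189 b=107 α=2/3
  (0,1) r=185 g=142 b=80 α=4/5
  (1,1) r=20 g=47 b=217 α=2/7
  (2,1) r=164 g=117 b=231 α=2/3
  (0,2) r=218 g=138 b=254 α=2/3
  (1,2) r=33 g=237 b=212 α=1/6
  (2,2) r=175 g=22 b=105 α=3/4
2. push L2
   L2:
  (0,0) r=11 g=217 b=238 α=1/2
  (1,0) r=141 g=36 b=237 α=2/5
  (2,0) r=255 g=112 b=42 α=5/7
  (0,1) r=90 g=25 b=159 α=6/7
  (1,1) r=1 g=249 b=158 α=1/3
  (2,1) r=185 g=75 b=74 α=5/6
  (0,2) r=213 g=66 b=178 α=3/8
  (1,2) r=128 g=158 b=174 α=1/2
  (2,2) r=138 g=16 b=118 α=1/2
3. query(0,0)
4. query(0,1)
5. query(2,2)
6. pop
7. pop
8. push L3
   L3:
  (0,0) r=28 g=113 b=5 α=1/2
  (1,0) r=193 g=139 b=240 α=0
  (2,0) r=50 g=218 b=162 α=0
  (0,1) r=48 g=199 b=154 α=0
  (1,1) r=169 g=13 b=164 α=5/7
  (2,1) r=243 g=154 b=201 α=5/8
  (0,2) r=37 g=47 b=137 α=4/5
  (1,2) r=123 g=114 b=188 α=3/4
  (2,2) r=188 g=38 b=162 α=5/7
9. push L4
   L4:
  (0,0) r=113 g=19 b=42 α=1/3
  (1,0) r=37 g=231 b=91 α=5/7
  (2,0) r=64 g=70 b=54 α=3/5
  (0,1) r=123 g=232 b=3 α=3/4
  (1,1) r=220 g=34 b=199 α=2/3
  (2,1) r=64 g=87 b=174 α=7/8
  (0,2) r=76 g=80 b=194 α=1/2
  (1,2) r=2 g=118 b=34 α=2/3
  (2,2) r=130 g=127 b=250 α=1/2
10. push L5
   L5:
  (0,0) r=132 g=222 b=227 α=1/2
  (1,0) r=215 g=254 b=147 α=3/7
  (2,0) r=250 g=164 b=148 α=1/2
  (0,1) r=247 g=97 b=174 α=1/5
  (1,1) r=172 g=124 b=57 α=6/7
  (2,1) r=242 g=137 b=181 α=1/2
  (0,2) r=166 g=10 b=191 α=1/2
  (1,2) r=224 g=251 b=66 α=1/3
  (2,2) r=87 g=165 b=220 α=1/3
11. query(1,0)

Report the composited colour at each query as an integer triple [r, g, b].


at x=0,y=0 over L1,L2:
after L1 α=2/3: [150, 98, 224/3]
after L2 α=1/2: [161/2, 315/2, 469/3]
→ [80, 158, 156]

(0,1) stack=L1,L2; from [0,0,0]:
L1 α=4/5: [148, 568/5, 64]
L2 α=6/7: [688/7, 1318/35, 1018/7]
= [98, 38, 145]

query (2,2) [L1,L2] — begin 0,0,0
L1 α=3/4: [525/4, 33/2, 315/4]
L2 α=1/2: [1077/8, 65/4, 787/8]
rounded: [135, 16, 98]

(1,0) stack=L3,L4,L5; from [0,0,0]:
after L3 α=0: [0, 0, 0]
after L4 α=5/7: [185/7, 165, 65]
after L5 α=3/7: [5255/49, 1422/7, 701/7]
= [107, 203, 100]


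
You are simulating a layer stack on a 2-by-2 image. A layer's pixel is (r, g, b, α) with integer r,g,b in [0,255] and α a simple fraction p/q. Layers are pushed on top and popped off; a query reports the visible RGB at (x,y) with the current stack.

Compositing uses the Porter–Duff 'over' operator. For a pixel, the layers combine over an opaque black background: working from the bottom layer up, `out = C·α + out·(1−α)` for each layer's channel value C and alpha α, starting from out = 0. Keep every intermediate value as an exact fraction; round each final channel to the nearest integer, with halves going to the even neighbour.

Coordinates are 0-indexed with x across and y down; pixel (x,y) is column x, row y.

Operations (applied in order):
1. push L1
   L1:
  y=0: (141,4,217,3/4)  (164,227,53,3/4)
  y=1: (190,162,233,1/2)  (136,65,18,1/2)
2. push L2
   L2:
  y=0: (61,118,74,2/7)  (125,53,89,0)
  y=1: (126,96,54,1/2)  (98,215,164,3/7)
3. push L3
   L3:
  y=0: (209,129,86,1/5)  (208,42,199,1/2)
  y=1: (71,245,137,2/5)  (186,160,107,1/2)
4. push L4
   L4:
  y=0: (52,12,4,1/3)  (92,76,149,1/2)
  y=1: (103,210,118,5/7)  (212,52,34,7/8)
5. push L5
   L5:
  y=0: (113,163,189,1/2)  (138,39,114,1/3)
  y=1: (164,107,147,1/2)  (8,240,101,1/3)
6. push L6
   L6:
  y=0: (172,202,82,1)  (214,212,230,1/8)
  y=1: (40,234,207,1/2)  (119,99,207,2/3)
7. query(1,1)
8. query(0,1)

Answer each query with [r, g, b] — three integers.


(1,1) stack=L1,L2,L3,L4,L5,L6; from [0,0,0]:
L1 α=1/2: [68, 65/2, 9]
L2 α=3/7: [566/7, 775/7, 528/7]
L3 α=1/2: [934/7, 1895/14, 1277/14]
L4 α=7/8: [5661/28, 6991/112, 4609/112]
L5 α=1/3: [5773/42, 20431/168, 10265/168]
L6 α=2/3: [15769/126, 53695/504, 79817/504]
→ [125, 107, 158]

(0,1) stack=L1,L2,L3,L4,L5,L6; from [0,0,0]:
L1 α=1/2: [95, 81, 233/2]
L2 α=1/2: [221/2, 177/2, 341/4]
L3 α=2/5: [947/10, 1511/10, 2119/20]
L4 α=5/7: [3522/35, 6761/35, 8019/70]
L5 α=1/2: [4631/35, 5253/35, 18309/140]
L6 α=1/2: [6031/70, 13443/70, 47289/280]
→ [86, 192, 169]


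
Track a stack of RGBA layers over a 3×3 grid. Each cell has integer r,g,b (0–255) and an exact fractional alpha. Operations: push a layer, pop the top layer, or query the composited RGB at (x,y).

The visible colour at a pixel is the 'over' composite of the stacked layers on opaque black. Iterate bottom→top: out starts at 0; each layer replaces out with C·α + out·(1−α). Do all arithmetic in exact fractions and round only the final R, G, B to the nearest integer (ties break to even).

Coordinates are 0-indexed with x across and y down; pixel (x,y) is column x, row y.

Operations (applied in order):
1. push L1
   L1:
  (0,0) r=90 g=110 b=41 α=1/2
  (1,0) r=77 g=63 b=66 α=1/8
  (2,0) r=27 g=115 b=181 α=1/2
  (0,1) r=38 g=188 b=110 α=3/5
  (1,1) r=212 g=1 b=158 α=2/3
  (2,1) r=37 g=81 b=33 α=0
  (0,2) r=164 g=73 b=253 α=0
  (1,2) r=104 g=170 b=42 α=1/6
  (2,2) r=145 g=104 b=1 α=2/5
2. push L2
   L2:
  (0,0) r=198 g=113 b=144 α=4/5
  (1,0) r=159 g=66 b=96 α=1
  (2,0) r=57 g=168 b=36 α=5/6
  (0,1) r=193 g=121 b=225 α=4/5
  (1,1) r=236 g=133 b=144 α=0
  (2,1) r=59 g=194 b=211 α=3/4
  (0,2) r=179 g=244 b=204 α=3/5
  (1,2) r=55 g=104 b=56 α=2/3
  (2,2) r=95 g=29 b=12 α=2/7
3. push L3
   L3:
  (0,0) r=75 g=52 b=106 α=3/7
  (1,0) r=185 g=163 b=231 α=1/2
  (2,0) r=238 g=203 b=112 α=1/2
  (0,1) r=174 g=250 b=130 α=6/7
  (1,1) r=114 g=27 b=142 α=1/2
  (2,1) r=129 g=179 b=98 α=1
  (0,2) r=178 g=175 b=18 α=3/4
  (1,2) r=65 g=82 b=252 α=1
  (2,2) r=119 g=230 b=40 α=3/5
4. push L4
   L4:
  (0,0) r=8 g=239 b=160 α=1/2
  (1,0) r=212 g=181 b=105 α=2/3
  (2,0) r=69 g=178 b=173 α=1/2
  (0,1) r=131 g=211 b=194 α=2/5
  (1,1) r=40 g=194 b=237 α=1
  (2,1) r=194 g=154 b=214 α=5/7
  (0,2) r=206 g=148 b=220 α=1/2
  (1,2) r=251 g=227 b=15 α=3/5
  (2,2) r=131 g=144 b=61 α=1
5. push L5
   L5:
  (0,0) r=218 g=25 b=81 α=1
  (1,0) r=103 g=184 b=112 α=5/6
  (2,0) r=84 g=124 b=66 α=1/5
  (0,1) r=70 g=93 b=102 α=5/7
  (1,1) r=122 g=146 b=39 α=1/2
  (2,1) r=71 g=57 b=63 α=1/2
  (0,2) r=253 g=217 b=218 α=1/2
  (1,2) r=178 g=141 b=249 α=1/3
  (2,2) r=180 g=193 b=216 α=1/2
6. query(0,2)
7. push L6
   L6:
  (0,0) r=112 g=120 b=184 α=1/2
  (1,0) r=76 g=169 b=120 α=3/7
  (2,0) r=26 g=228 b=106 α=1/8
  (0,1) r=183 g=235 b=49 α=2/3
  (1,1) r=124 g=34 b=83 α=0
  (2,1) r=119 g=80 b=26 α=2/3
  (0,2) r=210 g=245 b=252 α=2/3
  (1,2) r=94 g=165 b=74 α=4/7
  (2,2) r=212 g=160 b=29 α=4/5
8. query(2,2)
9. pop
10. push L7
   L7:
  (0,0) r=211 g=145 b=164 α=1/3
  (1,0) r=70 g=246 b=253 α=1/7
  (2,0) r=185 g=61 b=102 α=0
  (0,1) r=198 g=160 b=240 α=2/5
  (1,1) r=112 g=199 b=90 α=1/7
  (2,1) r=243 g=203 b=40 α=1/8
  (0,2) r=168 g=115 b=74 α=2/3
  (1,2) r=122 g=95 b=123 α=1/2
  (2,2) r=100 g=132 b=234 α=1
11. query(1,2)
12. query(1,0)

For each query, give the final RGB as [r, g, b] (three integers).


query (0,2) [L1,L2,L3,L4,L5] — begin 0,0,0
L1 α=0: [0, 0, 0]
L2 α=3/5: [537/5, 732/5, 612/5]
L3 α=3/4: [3207/20, 3357/20, 441/10]
L4 α=1/2: [7327/40, 6317/40, 2641/20]
L5 α=1/2: [17447/80, 14997/80, 7001/40]
rounded: [218, 187, 175]

at x=2,y=2 over L1,L2,L3,L4,L5,L6:
after L1 α=2/5: [58, 208/5, 2/5]
after L2 α=2/7: [480/7, 38, 26/7]
after L3 α=3/5: [3459/35, 766/5, 892/35]
after L4 α=1: [131, 144, 61]
after L5 α=1/2: [311/2, 337/2, 277/2]
after L6 α=4/5: [2007/10, 1617/10, 509/10]
rounded: [201, 162, 51]

(1,2) stack=L1,L2,L3,L4,L5,L7; from [0,0,0]:
+L1 (α=1/6) → [52/3, 85/3, 7]
+L2 (α=2/3) → [382/9, 709/9, 119/3]
+L3 (α=1) → [65, 82, 252]
+L4 (α=3/5) → [883/5, 169, 549/5]
+L5 (α=1/3) → [2656/15, 479/3, 781/5]
+L7 (α=1/2) → [2243/15, 382/3, 698/5]
= [150, 127, 140]

at x=1,y=0 over L1,L2,L3,L4,L5,L7:
after L1 α=1/8: [77/8, 63/8, 33/4]
after L2 α=1: [159, 66, 96]
after L3 α=1/2: [172, 229/2, 327/2]
after L4 α=2/3: [596/3, 953/6, 249/2]
after L5 α=5/6: [2141/18, 6473/36, 1369/12]
after L7 α=1/7: [2351/21, 7949/42, 1875/14]
= [112, 189, 134]


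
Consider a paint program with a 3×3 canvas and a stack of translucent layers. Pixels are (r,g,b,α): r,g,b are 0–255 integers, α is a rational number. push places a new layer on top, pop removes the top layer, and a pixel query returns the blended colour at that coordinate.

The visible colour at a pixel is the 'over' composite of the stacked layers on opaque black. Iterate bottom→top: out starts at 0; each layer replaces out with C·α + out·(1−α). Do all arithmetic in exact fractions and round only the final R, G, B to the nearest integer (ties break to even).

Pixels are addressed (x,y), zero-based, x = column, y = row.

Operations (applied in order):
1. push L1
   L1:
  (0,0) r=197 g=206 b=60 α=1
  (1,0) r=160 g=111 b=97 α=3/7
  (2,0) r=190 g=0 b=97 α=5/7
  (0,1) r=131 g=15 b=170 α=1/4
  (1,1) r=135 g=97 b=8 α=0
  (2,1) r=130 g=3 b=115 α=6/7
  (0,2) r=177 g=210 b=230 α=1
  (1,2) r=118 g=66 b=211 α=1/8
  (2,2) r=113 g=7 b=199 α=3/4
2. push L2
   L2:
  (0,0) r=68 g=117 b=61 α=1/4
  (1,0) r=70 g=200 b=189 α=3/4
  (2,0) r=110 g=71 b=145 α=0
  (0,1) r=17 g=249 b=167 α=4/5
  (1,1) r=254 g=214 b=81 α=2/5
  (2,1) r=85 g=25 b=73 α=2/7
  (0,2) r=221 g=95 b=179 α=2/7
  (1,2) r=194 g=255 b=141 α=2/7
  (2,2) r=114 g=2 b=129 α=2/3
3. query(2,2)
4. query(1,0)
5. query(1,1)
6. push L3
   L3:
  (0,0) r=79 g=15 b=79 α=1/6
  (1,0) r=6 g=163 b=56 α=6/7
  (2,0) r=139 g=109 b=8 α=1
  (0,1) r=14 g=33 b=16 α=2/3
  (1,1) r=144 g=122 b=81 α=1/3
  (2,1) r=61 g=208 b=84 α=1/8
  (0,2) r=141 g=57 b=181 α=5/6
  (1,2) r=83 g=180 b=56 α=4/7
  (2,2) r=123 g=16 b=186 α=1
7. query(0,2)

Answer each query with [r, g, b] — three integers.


(2,2) stack=L1,L2; from [0,0,0]:
+L1 (α=3/4) → [339/4, 21/4, 597/4]
+L2 (α=2/3) → [417/4, 37/12, 543/4]
→ [104, 3, 136]

(1,0) stack=L1,L2; from [0,0,0]:
+L1 (α=3/7) → [480/7, 333/7, 291/7]
+L2 (α=3/4) → [975/14, 4533/28, 1065/7]
= [70, 162, 152]

(1,1) stack=L1,L2; from [0,0,0]:
+L1 (α=0) → [0, 0, 0]
+L2 (α=2/5) → [508/5, 428/5, 162/5]
→ [102, 86, 32]

query (0,2) [L1,L2,L3] — begin 0,0,0
L1 α=1: [177, 210, 230]
L2 α=2/7: [1327/7, 1240/7, 1508/7]
L3 α=5/6: [3131/21, 3235/42, 7843/42]
rounded: [149, 77, 187]


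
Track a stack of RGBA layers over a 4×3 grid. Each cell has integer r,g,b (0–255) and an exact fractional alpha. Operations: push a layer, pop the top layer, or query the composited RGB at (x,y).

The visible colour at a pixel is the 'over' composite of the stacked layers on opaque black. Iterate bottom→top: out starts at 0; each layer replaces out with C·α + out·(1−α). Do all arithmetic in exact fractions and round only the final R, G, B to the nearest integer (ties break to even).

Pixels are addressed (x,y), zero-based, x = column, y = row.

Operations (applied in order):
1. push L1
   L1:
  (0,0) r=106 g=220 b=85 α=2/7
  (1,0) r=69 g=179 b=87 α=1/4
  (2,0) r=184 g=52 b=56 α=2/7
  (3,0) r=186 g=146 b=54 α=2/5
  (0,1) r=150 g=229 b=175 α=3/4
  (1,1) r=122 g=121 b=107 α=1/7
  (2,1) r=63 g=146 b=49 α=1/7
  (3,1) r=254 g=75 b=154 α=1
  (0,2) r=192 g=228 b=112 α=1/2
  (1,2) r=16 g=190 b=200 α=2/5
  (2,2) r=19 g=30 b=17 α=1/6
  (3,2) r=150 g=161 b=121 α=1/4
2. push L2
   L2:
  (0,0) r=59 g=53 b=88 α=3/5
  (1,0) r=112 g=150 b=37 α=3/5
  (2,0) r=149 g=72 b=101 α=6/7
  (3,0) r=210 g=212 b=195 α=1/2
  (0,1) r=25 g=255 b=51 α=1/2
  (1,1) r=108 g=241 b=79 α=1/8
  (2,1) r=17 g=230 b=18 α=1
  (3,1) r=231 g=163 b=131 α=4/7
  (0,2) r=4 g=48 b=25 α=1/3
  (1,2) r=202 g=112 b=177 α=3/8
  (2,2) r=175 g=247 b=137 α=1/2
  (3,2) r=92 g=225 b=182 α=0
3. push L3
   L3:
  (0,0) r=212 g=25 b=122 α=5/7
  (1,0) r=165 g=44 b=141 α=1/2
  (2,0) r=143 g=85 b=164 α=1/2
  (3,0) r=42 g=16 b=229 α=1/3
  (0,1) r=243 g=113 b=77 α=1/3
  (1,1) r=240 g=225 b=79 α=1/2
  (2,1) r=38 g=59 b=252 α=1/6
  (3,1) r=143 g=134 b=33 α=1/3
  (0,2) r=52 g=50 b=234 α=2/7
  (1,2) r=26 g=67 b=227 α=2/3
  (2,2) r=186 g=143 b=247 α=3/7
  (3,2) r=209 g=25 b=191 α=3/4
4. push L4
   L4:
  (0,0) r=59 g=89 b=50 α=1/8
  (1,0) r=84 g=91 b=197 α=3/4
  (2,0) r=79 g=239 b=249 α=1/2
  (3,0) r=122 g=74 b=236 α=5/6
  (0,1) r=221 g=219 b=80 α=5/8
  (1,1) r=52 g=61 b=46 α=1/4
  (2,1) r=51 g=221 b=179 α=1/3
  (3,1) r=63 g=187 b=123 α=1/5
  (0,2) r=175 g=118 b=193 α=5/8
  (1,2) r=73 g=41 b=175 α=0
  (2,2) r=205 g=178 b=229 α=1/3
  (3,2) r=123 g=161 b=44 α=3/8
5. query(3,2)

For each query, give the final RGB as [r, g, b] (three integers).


at x=3,y=2 over L1,L2,L3,L4:
after L1 α=1/4: [75/2, 161/4, 121/4]
after L2 α=0: [75/2, 161/4, 121/4]
after L3 α=3/4: [1329/8, 461/16, 2413/16]
after L4 α=3/8: [9597/64, 10033/128, 14177/128]
→ [150, 78, 111]


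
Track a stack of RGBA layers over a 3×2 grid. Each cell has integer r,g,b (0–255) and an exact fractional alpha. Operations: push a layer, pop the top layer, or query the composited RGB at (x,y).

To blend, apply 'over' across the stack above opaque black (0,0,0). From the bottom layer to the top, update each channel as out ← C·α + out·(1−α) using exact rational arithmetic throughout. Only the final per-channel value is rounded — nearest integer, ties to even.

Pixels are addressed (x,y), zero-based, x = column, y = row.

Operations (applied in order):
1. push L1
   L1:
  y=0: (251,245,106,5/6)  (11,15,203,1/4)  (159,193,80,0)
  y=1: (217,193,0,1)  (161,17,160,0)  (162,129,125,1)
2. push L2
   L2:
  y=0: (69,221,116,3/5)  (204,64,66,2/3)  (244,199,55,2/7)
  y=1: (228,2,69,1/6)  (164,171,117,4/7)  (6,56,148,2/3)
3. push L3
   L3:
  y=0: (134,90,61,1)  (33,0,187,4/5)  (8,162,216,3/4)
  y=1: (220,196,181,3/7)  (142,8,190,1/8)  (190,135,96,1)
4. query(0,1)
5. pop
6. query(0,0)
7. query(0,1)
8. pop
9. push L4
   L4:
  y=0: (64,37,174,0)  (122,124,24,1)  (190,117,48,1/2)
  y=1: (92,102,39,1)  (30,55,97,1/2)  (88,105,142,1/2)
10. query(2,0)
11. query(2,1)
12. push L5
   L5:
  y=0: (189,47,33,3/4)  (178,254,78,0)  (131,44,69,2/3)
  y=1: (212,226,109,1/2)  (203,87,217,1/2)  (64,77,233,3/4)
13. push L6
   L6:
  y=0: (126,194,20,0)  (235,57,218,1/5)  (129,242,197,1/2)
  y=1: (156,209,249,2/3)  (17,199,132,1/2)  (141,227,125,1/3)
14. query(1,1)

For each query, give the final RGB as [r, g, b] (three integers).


(0,1) stack=L1,L2,L3; from [0,0,0]:
L1 α=1: [217, 193, 0]
L2 α=1/6: [1313/6, 967/6, 23/2]
L3 α=3/7: [658/3, 3698/21, 589/7]
rounded: [219, 176, 84]

query (0,0) [L1,L2] — begin 0,0,0
after L1 α=5/6: [1255/6, 1225/6, 265/3]
after L2 α=3/5: [1876/15, 3214/15, 1574/15]
→ [125, 214, 105]

query (0,1) [L1,L2] — begin 0,0,0
after L1 α=1: [217, 193, 0]
after L2 α=1/6: [1313/6, 967/6, 23/2]
= [219, 161, 12]

query (2,0) [L1,L4] — begin 0,0,0
after L1 α=0: [0, 0, 0]
after L4 α=1/2: [95, 117/2, 24]
rounded: [95, 58, 24]

query (2,1) [L1,L4] — begin 0,0,0
+L1 (α=1) → [162, 129, 125]
+L4 (α=1/2) → [125, 117, 267/2]
= [125, 117, 134]

(1,1) stack=L1,L4,L5,L6; from [0,0,0]:
+L1 (α=0) → [0, 0, 0]
+L4 (α=1/2) → [15, 55/2, 97/2]
+L5 (α=1/2) → [109, 229/4, 531/4]
+L6 (α=1/2) → [63, 1025/8, 1059/8]
rounded: [63, 128, 132]


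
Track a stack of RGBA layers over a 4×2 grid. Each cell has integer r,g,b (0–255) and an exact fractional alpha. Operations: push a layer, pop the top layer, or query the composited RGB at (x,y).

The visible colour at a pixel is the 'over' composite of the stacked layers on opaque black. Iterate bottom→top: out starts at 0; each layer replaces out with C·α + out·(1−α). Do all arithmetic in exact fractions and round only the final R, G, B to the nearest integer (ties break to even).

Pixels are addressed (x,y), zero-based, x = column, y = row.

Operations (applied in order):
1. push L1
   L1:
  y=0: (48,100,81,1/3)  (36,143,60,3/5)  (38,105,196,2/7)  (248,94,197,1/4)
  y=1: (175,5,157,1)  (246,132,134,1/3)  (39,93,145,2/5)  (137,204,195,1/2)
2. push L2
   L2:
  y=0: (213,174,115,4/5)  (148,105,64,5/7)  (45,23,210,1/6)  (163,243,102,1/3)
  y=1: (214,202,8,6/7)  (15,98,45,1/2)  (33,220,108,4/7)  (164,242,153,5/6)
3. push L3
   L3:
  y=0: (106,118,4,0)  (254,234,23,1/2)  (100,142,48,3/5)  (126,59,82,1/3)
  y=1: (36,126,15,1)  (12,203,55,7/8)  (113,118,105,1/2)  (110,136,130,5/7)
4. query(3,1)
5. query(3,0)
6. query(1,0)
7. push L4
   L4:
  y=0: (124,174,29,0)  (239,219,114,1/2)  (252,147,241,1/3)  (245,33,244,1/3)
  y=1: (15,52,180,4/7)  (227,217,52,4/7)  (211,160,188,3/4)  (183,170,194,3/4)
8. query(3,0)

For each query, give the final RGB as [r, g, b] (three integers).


at x=3,y=1 over L1,L2,L3:
+L1 (α=1/2) → [137/2, 102, 195/2]
+L2 (α=5/6) → [1777/12, 656/3, 575/4]
+L3 (α=5/7) → [5077/42, 3352/21, 1875/14]
rounded: [121, 160, 134]

(3,0) stack=L1,L2,L3; from [0,0,0]:
after L1 α=1/4: [62, 47/2, 197/4]
after L2 α=1/3: [287/3, 290/3, 401/6]
after L3 α=1/3: [952/9, 757/9, 647/9]
rounded: [106, 84, 72]

(1,0) stack=L1,L2,L3; from [0,0,0]:
+L1 (α=3/5) → [108/5, 429/5, 36]
+L2 (α=5/7) → [3916/35, 3483/35, 56]
+L3 (α=1/2) → [6403/35, 11673/70, 79/2]
rounded: [183, 167, 40]

at x=3,y=0 over L1,L2,L3,L4:
+L1 (α=1/4) → [62, 47/2, 197/4]
+L2 (α=1/3) → [287/3, 290/3, 401/6]
+L3 (α=1/3) → [952/9, 757/9, 647/9]
+L4 (α=1/3) → [4109/27, 1811/27, 3490/27]
= [152, 67, 129]


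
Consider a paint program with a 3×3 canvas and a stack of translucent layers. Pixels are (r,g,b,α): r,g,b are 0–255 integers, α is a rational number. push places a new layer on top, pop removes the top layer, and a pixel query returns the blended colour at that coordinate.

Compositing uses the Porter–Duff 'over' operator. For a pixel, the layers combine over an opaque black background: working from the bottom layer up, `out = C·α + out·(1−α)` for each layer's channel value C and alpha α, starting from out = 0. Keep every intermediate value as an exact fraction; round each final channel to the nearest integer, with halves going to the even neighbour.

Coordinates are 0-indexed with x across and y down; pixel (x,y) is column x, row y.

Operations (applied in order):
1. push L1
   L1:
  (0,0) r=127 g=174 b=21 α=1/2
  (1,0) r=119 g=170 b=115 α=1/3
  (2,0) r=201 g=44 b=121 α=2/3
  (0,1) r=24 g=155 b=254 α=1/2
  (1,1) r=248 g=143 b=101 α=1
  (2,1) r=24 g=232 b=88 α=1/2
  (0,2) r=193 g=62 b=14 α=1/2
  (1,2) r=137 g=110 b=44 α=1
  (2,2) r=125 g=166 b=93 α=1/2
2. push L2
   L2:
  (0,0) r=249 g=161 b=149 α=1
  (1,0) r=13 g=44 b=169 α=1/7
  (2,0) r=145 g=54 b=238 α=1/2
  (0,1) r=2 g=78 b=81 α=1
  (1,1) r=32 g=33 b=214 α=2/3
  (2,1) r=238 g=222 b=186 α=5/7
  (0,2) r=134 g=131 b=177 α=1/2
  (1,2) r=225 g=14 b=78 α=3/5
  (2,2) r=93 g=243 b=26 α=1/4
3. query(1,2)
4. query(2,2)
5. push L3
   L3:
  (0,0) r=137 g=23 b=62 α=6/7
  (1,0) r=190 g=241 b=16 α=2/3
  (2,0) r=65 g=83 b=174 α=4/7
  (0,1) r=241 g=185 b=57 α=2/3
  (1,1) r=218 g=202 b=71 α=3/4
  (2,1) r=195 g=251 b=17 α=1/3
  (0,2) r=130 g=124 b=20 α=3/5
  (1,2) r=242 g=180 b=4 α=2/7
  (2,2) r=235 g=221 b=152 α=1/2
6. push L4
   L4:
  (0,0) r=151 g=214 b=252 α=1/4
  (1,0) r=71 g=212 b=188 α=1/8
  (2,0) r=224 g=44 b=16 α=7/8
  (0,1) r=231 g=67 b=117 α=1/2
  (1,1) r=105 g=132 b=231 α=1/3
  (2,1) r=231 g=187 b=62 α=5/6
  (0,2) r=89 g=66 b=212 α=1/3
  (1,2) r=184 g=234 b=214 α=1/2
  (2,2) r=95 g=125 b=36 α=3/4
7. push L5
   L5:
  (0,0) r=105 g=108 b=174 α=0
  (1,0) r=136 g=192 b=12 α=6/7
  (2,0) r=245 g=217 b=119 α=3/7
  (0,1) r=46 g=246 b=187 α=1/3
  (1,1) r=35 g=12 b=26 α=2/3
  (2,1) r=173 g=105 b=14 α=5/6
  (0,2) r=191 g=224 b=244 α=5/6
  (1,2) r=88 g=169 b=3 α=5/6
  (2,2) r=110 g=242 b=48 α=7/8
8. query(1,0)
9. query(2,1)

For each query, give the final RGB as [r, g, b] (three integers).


at x=1,y=2 over L1,L2:
after L1 α=1: [137, 110, 44]
after L2 α=3/5: [949/5, 262/5, 322/5]
→ [190, 52, 64]

at x=2,y=2 over L1,L2:
L1 α=1/2: [125/2, 83, 93/2]
L2 α=1/4: [561/8, 123, 331/8]
= [70, 123, 41]

(1,0) stack=L1,L2,L3,L4,L5; from [0,0,0]:
L1 α=1/3: [119/3, 170/3, 115/3]
L2 α=1/7: [251/7, 384/7, 57]
L3 α=2/3: [2911/21, 3758/21, 89/3]
L4 α=1/8: [781/6, 2197/12, 1187/24]
L5 α=6/7: [811/6, 16021/84, 2915/168]
→ [135, 191, 17]

(2,1) stack=L1,L2,L3,L4,L5; from [0,0,0]:
L1 α=1/2: [12, 116, 44]
L2 α=5/7: [1214/7, 1342/7, 1018/7]
L3 α=1/3: [3793/21, 4441/21, 2155/21]
L4 α=5/6: [14024/63, 12038/63, 8665/126]
L5 α=5/6: [68519/378, 45113/378, 17485/756]
→ [181, 119, 23]


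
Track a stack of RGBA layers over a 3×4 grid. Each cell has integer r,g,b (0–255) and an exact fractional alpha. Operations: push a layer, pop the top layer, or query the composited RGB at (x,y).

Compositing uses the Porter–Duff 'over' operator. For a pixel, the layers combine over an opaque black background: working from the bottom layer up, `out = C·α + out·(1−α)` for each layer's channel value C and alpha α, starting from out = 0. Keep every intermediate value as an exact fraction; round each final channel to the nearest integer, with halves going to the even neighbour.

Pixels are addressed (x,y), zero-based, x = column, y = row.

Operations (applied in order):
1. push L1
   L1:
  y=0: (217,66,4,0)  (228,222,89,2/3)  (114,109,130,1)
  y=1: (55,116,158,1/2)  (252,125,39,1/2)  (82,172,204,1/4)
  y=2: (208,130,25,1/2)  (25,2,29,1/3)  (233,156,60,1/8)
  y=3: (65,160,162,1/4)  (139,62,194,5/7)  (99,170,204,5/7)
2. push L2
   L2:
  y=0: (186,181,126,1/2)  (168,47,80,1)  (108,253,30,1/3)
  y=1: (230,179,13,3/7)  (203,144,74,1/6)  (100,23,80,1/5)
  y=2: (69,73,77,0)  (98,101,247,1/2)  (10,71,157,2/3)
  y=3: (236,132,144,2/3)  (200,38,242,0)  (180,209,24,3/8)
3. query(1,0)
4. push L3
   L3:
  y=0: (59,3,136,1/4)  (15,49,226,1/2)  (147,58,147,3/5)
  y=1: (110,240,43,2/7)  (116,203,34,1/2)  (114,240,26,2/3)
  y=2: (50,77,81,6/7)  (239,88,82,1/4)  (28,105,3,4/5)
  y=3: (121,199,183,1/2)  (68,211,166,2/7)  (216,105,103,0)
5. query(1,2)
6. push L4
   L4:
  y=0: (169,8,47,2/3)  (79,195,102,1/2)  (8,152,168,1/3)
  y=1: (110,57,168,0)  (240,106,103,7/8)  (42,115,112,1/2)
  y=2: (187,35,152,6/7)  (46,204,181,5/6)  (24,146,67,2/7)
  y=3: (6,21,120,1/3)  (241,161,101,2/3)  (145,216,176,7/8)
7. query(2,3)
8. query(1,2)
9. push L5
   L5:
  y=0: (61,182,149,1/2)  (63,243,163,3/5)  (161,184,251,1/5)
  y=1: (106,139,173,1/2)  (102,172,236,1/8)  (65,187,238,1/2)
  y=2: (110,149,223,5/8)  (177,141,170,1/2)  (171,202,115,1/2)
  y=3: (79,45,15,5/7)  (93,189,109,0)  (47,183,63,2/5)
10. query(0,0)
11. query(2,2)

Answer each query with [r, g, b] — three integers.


query (1,0) [L1,L2] — begin 0,0,0
+L1 (α=2/3) → [152, 148, 178/3]
+L2 (α=1) → [168, 47, 80]
→ [168, 47, 80]

query (1,2) [L1,L2,L3] — begin 0,0,0
+L1 (α=1/3) → [25/3, 2/3, 29/3]
+L2 (α=1/2) → [319/6, 305/6, 385/3]
+L3 (α=1/4) → [797/8, 481/8, 467/4]
= [100, 60, 117]

at x=2,y=3 over L1,L2,L3,L4:
L1 α=5/7: [495/7, 850/7, 1020/7]
L2 α=3/8: [6255/56, 8639/56, 1401/14]
L3 α=0: [6255/56, 8639/56, 1401/14]
L4 α=7/8: [63095/448, 93311/448, 18649/112]
= [141, 208, 167]

(1,2) stack=L1,L2,L3,L4; from [0,0,0]:
+L1 (α=1/3) → [25/3, 2/3, 29/3]
+L2 (α=1/2) → [319/6, 305/6, 385/3]
+L3 (α=1/4) → [797/8, 481/8, 467/4]
+L4 (α=5/6) → [879/16, 8641/48, 4087/24]
→ [55, 180, 170]

at x=0,y=0 over L1,L2,L3,L4,L5:
after L1 α=0: [0, 0, 0]
after L2 α=1/2: [93, 181/2, 63]
after L3 α=1/4: [169/2, 549/8, 325/4]
after L4 α=2/3: [845/6, 677/24, 701/12]
after L5 α=1/2: [1211/12, 5045/48, 2489/24]
rounded: [101, 105, 104]

query (2,2) [L1,L2,L3,L4,L5] — begin 0,0,0
L1 α=1/8: [233/8, 39/2, 15/2]
L2 α=2/3: [131/8, 323/6, 643/6]
L3 α=4/5: [1027/40, 2843/30, 143/6]
L4 α=2/7: [1411/56, 4595/42, 217/6]
L5 α=1/2: [10987/112, 13079/84, 907/12]
rounded: [98, 156, 76]


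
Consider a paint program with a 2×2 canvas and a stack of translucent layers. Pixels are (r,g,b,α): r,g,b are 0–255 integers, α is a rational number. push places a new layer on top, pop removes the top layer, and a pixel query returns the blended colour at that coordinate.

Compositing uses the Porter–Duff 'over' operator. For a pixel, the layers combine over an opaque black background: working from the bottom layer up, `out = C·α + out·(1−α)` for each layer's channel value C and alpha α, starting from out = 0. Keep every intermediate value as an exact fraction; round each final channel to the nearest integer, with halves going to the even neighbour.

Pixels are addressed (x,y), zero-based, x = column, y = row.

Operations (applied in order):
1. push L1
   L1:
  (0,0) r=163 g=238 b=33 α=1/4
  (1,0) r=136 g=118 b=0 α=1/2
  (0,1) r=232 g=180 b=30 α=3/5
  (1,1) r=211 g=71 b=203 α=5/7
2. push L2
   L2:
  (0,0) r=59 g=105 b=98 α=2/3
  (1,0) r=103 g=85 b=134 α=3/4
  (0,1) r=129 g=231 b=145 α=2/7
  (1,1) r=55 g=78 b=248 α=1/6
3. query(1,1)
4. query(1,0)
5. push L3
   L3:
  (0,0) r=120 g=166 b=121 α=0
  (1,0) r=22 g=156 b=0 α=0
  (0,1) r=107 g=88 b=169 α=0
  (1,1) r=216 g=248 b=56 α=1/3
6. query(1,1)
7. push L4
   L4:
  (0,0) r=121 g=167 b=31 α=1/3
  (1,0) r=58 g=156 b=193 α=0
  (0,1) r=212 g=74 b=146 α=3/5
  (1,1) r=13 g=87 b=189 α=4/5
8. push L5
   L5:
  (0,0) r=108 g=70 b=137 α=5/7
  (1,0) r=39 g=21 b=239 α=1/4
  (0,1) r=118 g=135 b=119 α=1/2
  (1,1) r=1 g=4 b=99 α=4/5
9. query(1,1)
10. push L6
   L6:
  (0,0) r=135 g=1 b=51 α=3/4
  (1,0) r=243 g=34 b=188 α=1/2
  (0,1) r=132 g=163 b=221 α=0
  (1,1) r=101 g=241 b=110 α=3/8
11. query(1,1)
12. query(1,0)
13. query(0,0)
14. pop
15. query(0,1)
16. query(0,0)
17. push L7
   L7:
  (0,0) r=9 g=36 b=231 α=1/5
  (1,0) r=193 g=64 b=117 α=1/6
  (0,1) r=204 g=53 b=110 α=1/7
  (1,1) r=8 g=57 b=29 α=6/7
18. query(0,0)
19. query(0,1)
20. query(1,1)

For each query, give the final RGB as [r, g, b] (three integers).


query (1,1) [L1,L2] — begin 0,0,0
L1 α=5/7: [1055/7, 355/7, 145]
L2 α=1/6: [2830/21, 2321/42, 973/6]
rounded: [135, 55, 162]

query (1,0) [L1,L2] — begin 0,0,0
after L1 α=1/2: [68, 59, 0]
after L2 α=3/4: [377/4, 157/2, 201/2]
→ [94, 78, 100]

at x=1,y=1 over L1,L2,L3:
+L1 (α=5/7) → [1055/7, 355/7, 145]
+L2 (α=1/6) → [2830/21, 2321/42, 973/6]
+L3 (α=1/3) → [10196/63, 7529/63, 1141/9]
→ [162, 120, 127]

query (1,1) [L1,L2,L3,L4,L5] — begin 0,0,0
after L1 α=5/7: [1055/7, 355/7, 145]
after L2 α=1/6: [2830/21, 2321/42, 973/6]
after L3 α=1/3: [10196/63, 7529/63, 1141/9]
after L4 α=4/5: [13472/315, 29453/315, 1589/9]
after L5 α=4/5: [14732/1575, 34493/1575, 5153/45]
rounded: [9, 22, 115]

(1,1) stack=L1,L2,L3,L4,L5,L6; from [0,0,0]:
L1 α=5/7: [1055/7, 355/7, 145]
L2 α=1/6: [2830/21, 2321/42, 973/6]
L3 α=1/3: [10196/63, 7529/63, 1141/9]
L4 α=4/5: [13472/315, 29453/315, 1589/9]
L5 α=4/5: [14732/1575, 34493/1575, 5153/45]
L6 α=3/8: [110177/2520, 131119/1260, 8123/72]
→ [44, 104, 113]

query (1,0) [L1,L2,L3,L4,L5,L6] — begin 0,0,0
L1 α=1/2: [68, 59, 0]
L2 α=3/4: [377/4, 157/2, 201/2]
L3 α=0: [377/4, 157/2, 201/2]
L4 α=0: [377/4, 157/2, 201/2]
L5 α=1/4: [1287/16, 513/8, 1081/8]
L6 α=1/2: [5175/32, 785/16, 2585/16]
rounded: [162, 49, 162]

query (0,0) [L1,L2,L3,L4,L5,L6] — begin 0,0,0
after L1 α=1/4: [163/4, 119/2, 33/4]
after L2 α=2/3: [635/12, 539/6, 817/12]
after L3 α=0: [635/12, 539/6, 817/12]
after L4 α=1/3: [1361/18, 1040/9, 1003/18]
after L5 α=5/7: [6221/63, 5230/63, 1024/9]
after L6 α=3/4: [7934/63, 5419/252, 2401/36]
= [126, 22, 67]

at x=0,y=1 over L1,L2,L3,L4,L5:
+L1 (α=3/5) → [696/5, 108, 18]
+L2 (α=2/7) → [954/7, 1002/7, 380/7]
+L3 (α=0) → [954/7, 1002/7, 380/7]
+L4 (α=3/5) → [1272/7, 3558/35, 3826/35]
+L5 (α=1/2) → [1049/7, 8283/70, 7991/70]
= [150, 118, 114]

(0,0) stack=L1,L2,L3,L4,L5; from [0,0,0]:
L1 α=1/4: [163/4, 119/2, 33/4]
L2 α=2/3: [635/12, 539/6, 817/12]
L3 α=0: [635/12, 539/6, 817/12]
L4 α=1/3: [1361/18, 1040/9, 1003/18]
L5 α=5/7: [6221/63, 5230/63, 1024/9]
→ [99, 83, 114]

at x=0,y=0 over L1,L2,L3,L4,L5,L7:
after L1 α=1/4: [163/4, 119/2, 33/4]
after L2 α=2/3: [635/12, 539/6, 817/12]
after L3 α=0: [635/12, 539/6, 817/12]
after L4 α=1/3: [1361/18, 1040/9, 1003/18]
after L5 α=5/7: [6221/63, 5230/63, 1024/9]
after L7 α=1/5: [25451/315, 23188/315, 1235/9]
= [81, 74, 137]

query (0,1) [L1,L2,L3,L4,L5,L7] — begin 0,0,0
L1 α=3/5: [696/5, 108, 18]
L2 α=2/7: [954/7, 1002/7, 380/7]
L3 α=0: [954/7, 1002/7, 380/7]
L4 α=3/5: [1272/7, 3558/35, 3826/35]
L5 α=1/2: [1049/7, 8283/70, 7991/70]
L7 α=1/7: [7722/49, 26704/245, 27823/245]
→ [158, 109, 114]

(1,1) stack=L1,L2,L3,L4,L5,L7; from [0,0,0]:
+L1 (α=5/7) → [1055/7, 355/7, 145]
+L2 (α=1/6) → [2830/21, 2321/42, 973/6]
+L3 (α=1/3) → [10196/63, 7529/63, 1141/9]
+L4 (α=4/5) → [13472/315, 29453/315, 1589/9]
+L5 (α=4/5) → [14732/1575, 34493/1575, 5153/45]
+L7 (α=6/7) → [90332/11025, 573143/11025, 12983/315]
= [8, 52, 41]


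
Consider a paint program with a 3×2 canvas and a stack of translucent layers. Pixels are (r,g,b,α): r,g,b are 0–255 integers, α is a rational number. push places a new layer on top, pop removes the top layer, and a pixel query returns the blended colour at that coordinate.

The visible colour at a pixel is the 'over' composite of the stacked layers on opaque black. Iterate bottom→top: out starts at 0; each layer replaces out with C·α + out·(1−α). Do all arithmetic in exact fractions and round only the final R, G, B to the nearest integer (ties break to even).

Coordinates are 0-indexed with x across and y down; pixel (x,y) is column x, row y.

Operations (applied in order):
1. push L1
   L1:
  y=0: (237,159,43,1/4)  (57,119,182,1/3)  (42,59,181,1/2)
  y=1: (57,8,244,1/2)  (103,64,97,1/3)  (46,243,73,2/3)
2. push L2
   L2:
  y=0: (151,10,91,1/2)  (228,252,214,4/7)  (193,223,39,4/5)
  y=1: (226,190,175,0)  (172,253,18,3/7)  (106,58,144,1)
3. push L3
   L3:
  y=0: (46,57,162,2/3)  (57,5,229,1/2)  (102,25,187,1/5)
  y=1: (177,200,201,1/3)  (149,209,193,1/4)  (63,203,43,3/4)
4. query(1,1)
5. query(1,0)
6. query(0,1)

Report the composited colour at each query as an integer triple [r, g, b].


at x=1,y=1 over L1,L2,L3:
+L1 (α=1/3) → [103/3, 64/3, 97/3]
+L2 (α=3/7) → [280/3, 2533/21, 550/21]
+L3 (α=1/4) → [429/4, 999/7, 1901/28]
→ [107, 143, 68]

query (1,0) [L1,L2,L3] — begin 0,0,0
+L1 (α=1/3) → [19, 119/3, 182/3]
+L2 (α=4/7) → [969/7, 161, 1038/7]
+L3 (α=1/2) → [684/7, 83, 2641/14]
= [98, 83, 189]

query (0,1) [L1,L2,L3] — begin 0,0,0
after L1 α=1/2: [57/2, 4, 122]
after L2 α=0: [57/2, 4, 122]
after L3 α=1/3: [78, 208/3, 445/3]
rounded: [78, 69, 148]


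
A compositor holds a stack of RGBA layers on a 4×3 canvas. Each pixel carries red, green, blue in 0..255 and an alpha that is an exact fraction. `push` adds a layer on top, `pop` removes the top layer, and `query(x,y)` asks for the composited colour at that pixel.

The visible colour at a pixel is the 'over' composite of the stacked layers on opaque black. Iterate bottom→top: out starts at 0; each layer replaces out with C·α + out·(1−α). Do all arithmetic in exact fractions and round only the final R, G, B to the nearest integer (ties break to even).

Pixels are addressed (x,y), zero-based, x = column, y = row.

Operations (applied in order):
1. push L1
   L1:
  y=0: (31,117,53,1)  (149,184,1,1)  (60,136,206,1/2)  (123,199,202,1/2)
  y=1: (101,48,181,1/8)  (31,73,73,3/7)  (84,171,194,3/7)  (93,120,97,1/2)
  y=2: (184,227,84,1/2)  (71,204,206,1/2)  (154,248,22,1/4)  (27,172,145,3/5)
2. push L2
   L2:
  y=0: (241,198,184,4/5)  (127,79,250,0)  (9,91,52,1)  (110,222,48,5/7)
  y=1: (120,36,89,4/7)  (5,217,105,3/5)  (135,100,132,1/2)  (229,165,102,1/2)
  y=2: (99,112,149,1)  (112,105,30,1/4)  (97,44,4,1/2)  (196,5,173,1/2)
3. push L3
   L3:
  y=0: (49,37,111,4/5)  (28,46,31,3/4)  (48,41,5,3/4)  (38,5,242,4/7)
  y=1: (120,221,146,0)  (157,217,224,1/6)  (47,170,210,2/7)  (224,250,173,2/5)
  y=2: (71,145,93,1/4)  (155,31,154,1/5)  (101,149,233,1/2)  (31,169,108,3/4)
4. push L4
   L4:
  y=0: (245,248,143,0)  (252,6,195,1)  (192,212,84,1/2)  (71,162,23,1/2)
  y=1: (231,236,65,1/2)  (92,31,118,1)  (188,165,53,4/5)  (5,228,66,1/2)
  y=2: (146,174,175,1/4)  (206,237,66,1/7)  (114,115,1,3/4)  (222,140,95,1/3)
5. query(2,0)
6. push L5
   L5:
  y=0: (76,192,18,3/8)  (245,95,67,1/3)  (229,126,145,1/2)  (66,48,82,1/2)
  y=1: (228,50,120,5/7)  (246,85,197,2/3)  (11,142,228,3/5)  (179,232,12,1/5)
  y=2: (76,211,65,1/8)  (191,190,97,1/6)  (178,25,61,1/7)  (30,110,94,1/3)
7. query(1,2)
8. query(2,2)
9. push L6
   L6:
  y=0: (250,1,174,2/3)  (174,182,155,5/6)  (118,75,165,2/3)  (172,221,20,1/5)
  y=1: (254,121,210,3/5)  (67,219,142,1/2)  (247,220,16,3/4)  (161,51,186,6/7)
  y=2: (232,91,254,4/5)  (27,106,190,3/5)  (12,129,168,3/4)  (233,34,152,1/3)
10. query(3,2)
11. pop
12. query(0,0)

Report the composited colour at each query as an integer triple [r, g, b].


(2,0) stack=L1,L2,L3,L4; from [0,0,0]:
L1 α=1/2: [30, 68, 103]
L2 α=1: [9, 91, 52]
L3 α=3/4: [153/4, 107/2, 67/4]
L4 α=1/2: [921/8, 531/4, 403/8]
= [115, 133, 50]

at x=1,y=2 over L1,L2,L3,L4,L5:
after L1 α=1/2: [71/2, 102, 103]
after L2 α=1/4: [437/8, 411/4, 339/4]
after L3 α=1/5: [747/10, 442/5, 493/5]
after L4 α=1/7: [3271/35, 3837/35, 3288/35]
after L5 α=1/6: [768/7, 5167/42, 3967/42]
rounded: [110, 123, 94]

at x=2,y=2 over L1,L2,L3,L4,L5:
after L1 α=1/4: [77/2, 62, 11/2]
after L2 α=1/2: [271/4, 53, 19/4]
after L3 α=1/2: [675/8, 101, 951/8]
after L4 α=3/4: [3411/32, 223/2, 975/32]
after L5 α=1/7: [13081/112, 694/7, 3901/112]
→ [117, 99, 35]

at x=3,y=2 over L1,L2,L3,L4,L5,L6:
+L1 (α=3/5) → [81/5, 516/5, 87]
+L2 (α=1/2) → [1061/10, 541/10, 130]
+L3 (α=3/4) → [1991/40, 5611/40, 227/2]
+L4 (α=1/3) → [6431/60, 8411/60, 322/3]
+L5 (α=1/3) → [7331/90, 11711/90, 926/9]
+L6 (α=1/3) → [17816/135, 13241/135, 3220/27]
rounded: [132, 98, 119]

(0,0) stack=L1,L2,L3,L4,L5; from [0,0,0]:
L1 α=1: [31, 117, 53]
L2 α=4/5: [199, 909/5, 789/5]
L3 α=4/5: [79, 1649/25, 3009/25]
L4 α=0: [79, 1649/25, 3009/25]
L5 α=3/8: [623/8, 4529/40, 3279/40]
= [78, 113, 82]


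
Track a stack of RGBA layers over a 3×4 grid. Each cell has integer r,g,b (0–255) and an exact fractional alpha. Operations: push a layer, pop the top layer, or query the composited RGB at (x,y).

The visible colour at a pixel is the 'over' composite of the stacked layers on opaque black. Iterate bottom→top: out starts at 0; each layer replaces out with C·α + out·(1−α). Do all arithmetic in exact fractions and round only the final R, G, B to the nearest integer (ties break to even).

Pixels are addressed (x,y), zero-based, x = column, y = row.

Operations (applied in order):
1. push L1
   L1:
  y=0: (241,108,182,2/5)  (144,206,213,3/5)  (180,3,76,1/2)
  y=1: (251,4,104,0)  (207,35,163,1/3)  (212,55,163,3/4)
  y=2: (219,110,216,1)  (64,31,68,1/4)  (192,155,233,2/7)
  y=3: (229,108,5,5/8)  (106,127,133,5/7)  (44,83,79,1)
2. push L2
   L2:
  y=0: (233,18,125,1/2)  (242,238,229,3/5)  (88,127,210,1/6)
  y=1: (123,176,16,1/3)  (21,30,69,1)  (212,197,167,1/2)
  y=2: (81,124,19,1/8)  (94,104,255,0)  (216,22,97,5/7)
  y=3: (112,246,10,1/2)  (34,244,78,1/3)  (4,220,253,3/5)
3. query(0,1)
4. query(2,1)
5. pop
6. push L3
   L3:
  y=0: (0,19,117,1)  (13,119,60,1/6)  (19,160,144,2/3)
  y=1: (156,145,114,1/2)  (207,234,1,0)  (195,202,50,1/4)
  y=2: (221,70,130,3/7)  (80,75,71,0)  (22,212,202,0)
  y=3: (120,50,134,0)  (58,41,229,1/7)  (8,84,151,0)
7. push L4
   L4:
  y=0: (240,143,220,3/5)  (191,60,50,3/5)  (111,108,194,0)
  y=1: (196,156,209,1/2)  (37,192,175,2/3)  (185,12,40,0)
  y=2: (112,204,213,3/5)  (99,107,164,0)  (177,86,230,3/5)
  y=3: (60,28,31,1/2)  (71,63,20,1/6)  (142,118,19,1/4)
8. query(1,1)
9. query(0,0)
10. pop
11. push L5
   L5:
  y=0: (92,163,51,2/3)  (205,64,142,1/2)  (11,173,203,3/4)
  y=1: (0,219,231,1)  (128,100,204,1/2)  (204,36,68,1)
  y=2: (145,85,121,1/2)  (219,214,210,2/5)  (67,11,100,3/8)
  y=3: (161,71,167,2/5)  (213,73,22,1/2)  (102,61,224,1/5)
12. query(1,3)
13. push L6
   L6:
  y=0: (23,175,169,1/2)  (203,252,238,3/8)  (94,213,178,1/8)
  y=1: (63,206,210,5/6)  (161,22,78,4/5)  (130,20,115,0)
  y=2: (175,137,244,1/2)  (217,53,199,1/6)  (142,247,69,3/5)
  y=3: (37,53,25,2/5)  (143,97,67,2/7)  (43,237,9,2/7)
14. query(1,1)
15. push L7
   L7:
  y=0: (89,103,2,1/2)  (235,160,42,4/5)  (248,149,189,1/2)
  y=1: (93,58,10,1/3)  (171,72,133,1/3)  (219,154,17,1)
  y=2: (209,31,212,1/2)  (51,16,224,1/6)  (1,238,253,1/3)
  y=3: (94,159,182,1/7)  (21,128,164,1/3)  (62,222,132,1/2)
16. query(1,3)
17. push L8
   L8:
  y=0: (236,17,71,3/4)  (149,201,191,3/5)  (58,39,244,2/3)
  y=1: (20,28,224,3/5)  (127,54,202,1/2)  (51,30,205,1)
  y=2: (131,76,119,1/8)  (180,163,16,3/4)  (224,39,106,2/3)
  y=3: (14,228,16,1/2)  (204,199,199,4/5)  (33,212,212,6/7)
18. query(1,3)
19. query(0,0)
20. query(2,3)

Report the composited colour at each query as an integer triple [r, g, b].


at x=0,y=1 over L1,L2:
L1 α=0: [0, 0, 0]
L2 α=1/3: [41, 176/3, 16/3]
= [41, 59, 5]

query (2,1) [L1,L2] — begin 0,0,0
after L1 α=3/4: [159, 165/4, 489/4]
after L2 α=1/2: [371/2, 953/8, 1157/8]
rounded: [186, 119, 145]

at x=1,y=1 over L1,L3,L4:
+L1 (α=1/3) → [69, 35/3, 163/3]
+L3 (α=0) → [69, 35/3, 163/3]
+L4 (α=2/3) → [143/3, 1187/9, 1213/9]
rounded: [48, 132, 135]

at x=0,y=0 over L1,L3,L4:
+L1 (α=2/5) → [482/5, 216/5, 364/5]
+L3 (α=1) → [0, 19, 117]
+L4 (α=3/5) → [144, 467/5, 894/5]
= [144, 93, 179]

query (1,3) [L1,L3,L5] — begin 0,0,0
L1 α=5/7: [530/7, 635/7, 95]
L3 α=1/7: [3586/49, 4097/49, 799/7]
L5 α=1/2: [14023/98, 3837/49, 953/14]
rounded: [143, 78, 68]

(1,1) stack=L1,L3,L5,L6; from [0,0,0]:
+L1 (α=1/3) → [69, 35/3, 163/3]
+L3 (α=0) → [69, 35/3, 163/3]
+L5 (α=1/2) → [197/2, 335/6, 775/6]
+L6 (α=4/5) → [297/2, 863/30, 2647/30]
rounded: [148, 29, 88]

query (1,3) [L1,L3,L5,L6,L7] — begin 0,0,0
after L1 α=5/7: [530/7, 635/7, 95]
after L3 α=1/7: [3586/49, 4097/49, 799/7]
after L5 α=1/2: [14023/98, 3837/49, 953/14]
after L6 α=2/7: [98143/686, 28691/343, 6641/98]
after L7 α=1/3: [105346/1029, 33762/343, 14677/147]
= [102, 98, 100]

query (1,3) [L1,L3,L5,L6,L7,L8] — begin 0,0,0
after L1 α=5/7: [530/7, 635/7, 95]
after L3 α=1/7: [3586/49, 4097/49, 799/7]
after L5 α=1/2: [14023/98, 3837/49, 953/14]
after L6 α=2/7: [98143/686, 28691/343, 6641/98]
after L7 α=1/3: [105346/1029, 33762/343, 14677/147]
after L8 α=4/5: [189002/1029, 61358/343, 131689/735]
rounded: [184, 179, 179]

query (0,0) [L1,L3,L5,L6,L7,L8] — begin 0,0,0
after L1 α=2/5: [482/5, 216/5, 364/5]
after L3 α=1: [0, 19, 117]
after L5 α=2/3: [184/3, 115, 73]
after L6 α=1/2: [253/6, 145, 121]
after L7 α=1/2: [787/12, 124, 123/2]
after L8 α=3/4: [9283/48, 175/4, 549/8]
→ [193, 44, 69]

query (2,3) [L1,L3,L5,L6,L7,L8] — begin 0,0,0
+L1 (α=1) → [44, 83, 79]
+L3 (α=0) → [44, 83, 79]
+L5 (α=1/5) → [278/5, 393/5, 108]
+L6 (α=2/7) → [52, 867/7, 558/7]
+L7 (α=1/2) → [57, 2421/14, 741/7]
+L8 (α=6/7) → [255/7, 20229/98, 9645/49]
rounded: [36, 206, 197]
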